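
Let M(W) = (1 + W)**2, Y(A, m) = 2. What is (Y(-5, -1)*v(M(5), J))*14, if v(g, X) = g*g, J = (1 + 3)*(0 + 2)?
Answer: 36288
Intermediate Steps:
J = 8 (J = 4*2 = 8)
v(g, X) = g**2
(Y(-5, -1)*v(M(5), J))*14 = (2*((1 + 5)**2)**2)*14 = (2*(6**2)**2)*14 = (2*36**2)*14 = (2*1296)*14 = 2592*14 = 36288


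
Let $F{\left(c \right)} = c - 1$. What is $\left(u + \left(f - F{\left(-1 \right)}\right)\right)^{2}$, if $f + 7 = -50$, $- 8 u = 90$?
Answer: $\frac{70225}{16} \approx 4389.1$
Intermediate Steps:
$u = - \frac{45}{4}$ ($u = \left(- \frac{1}{8}\right) 90 = - \frac{45}{4} \approx -11.25$)
$f = -57$ ($f = -7 - 50 = -57$)
$F{\left(c \right)} = -1 + c$ ($F{\left(c \right)} = c - 1 = -1 + c$)
$\left(u + \left(f - F{\left(-1 \right)}\right)\right)^{2} = \left(- \frac{45}{4} - 55\right)^{2} = \left(- \frac{265}{4}\right)^{2} = \frac{70225}{16}$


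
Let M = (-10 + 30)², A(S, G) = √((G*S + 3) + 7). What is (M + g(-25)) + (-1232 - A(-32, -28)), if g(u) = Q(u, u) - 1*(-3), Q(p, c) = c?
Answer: -854 - √906 ≈ -884.10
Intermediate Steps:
g(u) = 3 + u (g(u) = u - 1*(-3) = u + 3 = 3 + u)
A(S, G) = √(10 + G*S) (A(S, G) = √((3 + G*S) + 7) = √(10 + G*S))
M = 400 (M = 20² = 400)
(M + g(-25)) + (-1232 - A(-32, -28)) = (400 + (3 - 25)) + (-1232 - √(10 - 28*(-32))) = (400 - 22) + (-1232 - √(10 + 896)) = 378 + (-1232 - √906) = -854 - √906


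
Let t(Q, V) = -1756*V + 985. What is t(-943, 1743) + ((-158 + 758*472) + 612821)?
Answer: -2089284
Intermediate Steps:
t(Q, V) = 985 - 1756*V
t(-943, 1743) + ((-158 + 758*472) + 612821) = (985 - 1756*1743) + ((-158 + 758*472) + 612821) = (985 - 3060708) + ((-158 + 357776) + 612821) = -3059723 + (357618 + 612821) = -3059723 + 970439 = -2089284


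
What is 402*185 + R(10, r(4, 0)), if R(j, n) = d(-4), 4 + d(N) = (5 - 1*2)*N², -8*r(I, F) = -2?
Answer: 74414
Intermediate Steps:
r(I, F) = ¼ (r(I, F) = -⅛*(-2) = ¼)
d(N) = -4 + 3*N² (d(N) = -4 + (5 - 1*2)*N² = -4 + (5 - 2)*N² = -4 + 3*N²)
R(j, n) = 44 (R(j, n) = -4 + 3*(-4)² = -4 + 3*16 = -4 + 48 = 44)
402*185 + R(10, r(4, 0)) = 402*185 + 44 = 74370 + 44 = 74414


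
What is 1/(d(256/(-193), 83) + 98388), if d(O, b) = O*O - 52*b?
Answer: 37249/3504153464 ≈ 1.0630e-5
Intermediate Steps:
d(O, b) = O**2 - 52*b
1/(d(256/(-193), 83) + 98388) = 1/(((256/(-193))**2 - 52*83) + 98388) = 1/(((256*(-1/193))**2 - 4316) + 98388) = 1/(((-256/193)**2 - 4316) + 98388) = 1/((65536/37249 - 4316) + 98388) = 1/(-160701148/37249 + 98388) = 1/(3504153464/37249) = 37249/3504153464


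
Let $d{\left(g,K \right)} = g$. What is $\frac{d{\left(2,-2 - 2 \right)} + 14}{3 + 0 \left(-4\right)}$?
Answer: $\frac{16}{3} \approx 5.3333$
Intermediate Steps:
$\frac{d{\left(2,-2 - 2 \right)} + 14}{3 + 0 \left(-4\right)} = \frac{2 + 14}{3 + 0 \left(-4\right)} = \frac{1}{3 + 0} \cdot 16 = \frac{1}{3} \cdot 16 = \frac{16}{3}$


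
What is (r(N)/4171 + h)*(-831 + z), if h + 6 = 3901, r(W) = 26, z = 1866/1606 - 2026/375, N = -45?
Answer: -1362026609110446/418664125 ≈ -3.2533e+6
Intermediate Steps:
z = -1277003/301125 (z = 1866*(1/1606) - 2026*1/375 = 933/803 - 2026/375 = -1277003/301125 ≈ -4.2408)
h = 3895 (h = -6 + 3901 = 3895)
(r(N)/4171 + h)*(-831 + z) = (26/4171 + 3895)*(-831 - 1277003/301125) = (26*(1/4171) + 3895)*(-251511878/301125) = (26/4171 + 3895)*(-251511878/301125) = (16246071/4171)*(-251511878/301125) = -1362026609110446/418664125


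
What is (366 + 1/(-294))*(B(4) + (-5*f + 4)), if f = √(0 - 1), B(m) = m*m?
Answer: 1076030/147 - 538015*I/294 ≈ 7319.9 - 1830.0*I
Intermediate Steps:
B(m) = m²
f = I (f = √(-1) = I ≈ 1.0*I)
(366 + 1/(-294))*(B(4) + (-5*f + 4)) = (366 + 1/(-294))*(4² + (-5*I + 4)) = (366 - 1/294)*(16 + (4 - 5*I)) = 107603*(20 - 5*I)/294 = 1076030/147 - 538015*I/294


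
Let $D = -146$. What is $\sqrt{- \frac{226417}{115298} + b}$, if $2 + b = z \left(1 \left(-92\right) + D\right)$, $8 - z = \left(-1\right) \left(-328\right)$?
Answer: $\frac{\sqrt{1012390077027766}}{115298} \approx 275.96$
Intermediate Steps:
$z = -320$ ($z = 8 - \left(-1\right) \left(-328\right) = 8 - 328 = -320$)
$b = 76158$ ($b = -2 - 320 \left(1 \left(-92\right) - 146\right) = -2 - 320 \left(-92 - 146\right) = -2 - -76160 = -2 + 76160 = 76158$)
$\sqrt{- \frac{226417}{115298} + b} = \sqrt{- \frac{226417}{115298} + 76158} = \sqrt{\frac{8780638667}{115298}} = \frac{\sqrt{1012390077027766}}{115298}$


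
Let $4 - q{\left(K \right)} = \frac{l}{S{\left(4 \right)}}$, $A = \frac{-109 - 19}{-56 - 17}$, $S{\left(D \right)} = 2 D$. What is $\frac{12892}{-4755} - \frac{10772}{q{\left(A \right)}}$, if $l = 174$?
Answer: $\frac{203968108}{337605} \approx 604.16$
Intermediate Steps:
$A = \frac{128}{73}$ ($A = - \frac{128}{-73} = \left(-128\right) \left(- \frac{1}{73}\right) = \frac{128}{73} \approx 1.7534$)
$q{\left(K \right)} = - \frac{71}{4}$ ($q{\left(K \right)} = 4 - \frac{174}{2 \cdot 4} = 4 - \frac{174}{8} = 4 - 174 \cdot \frac{1}{8} = 4 - \frac{87}{4} = - \frac{71}{4}$)
$\frac{12892}{-4755} - \frac{10772}{q{\left(A \right)}} = \frac{12892}{-4755} - \frac{10772}{- \frac{71}{4}} = 12892 \left(- \frac{1}{4755}\right) - - \frac{43088}{71} = - \frac{12892}{4755} + \frac{43088}{71} = \frac{203968108}{337605}$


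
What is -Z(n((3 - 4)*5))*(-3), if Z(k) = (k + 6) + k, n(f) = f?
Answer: -12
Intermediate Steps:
Z(k) = 6 + 2*k (Z(k) = (6 + k) + k = 6 + 2*k)
-Z(n((3 - 4)*5))*(-3) = -(6 + 2*((3 - 4)*5))*(-3) = -(6 + 2*(-1*5))*(-3) = -(6 + 2*(-5))*(-3) = -(6 - 10)*(-3) = -1*(-4)*(-3) = 4*(-3) = -12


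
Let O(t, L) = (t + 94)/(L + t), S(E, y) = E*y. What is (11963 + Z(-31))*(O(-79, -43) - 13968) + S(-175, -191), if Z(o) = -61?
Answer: -10139125636/61 ≈ -1.6622e+8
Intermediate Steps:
O(t, L) = (94 + t)/(L + t)
(11963 + Z(-31))*(O(-79, -43) - 13968) + S(-175, -191) = (11963 - 61)*((94 - 79)/(-43 - 79) - 13968) - 175*(-191) = 11902*(15/(-122) - 13968) + 33425 = 11902*(-1/122*15 - 13968) + 33425 = 11902*(-15/122 - 13968) + 33425 = 11902*(-1704111/122) + 33425 = -10141164561/61 + 33425 = -10139125636/61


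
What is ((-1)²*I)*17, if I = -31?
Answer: -527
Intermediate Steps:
((-1)²*I)*17 = ((-1)²*(-31))*17 = (1*(-31))*17 = -31*17 = -527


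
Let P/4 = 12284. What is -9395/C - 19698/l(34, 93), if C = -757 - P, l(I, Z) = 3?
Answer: -327588043/49893 ≈ -6565.8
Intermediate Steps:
P = 49136 (P = 4*12284 = 49136)
C = -49893 (C = -757 - 1*49136 = -757 - 49136 = -49893)
-9395/C - 19698/l(34, 93) = -9395/(-49893) - 19698/3 = -9395*(-1/49893) - 19698*⅓ = 9395/49893 - 6566 = -327588043/49893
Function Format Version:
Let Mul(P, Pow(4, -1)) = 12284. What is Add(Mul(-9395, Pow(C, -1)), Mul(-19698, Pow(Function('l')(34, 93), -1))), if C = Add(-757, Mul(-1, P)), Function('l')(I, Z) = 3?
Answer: Rational(-327588043, 49893) ≈ -6565.8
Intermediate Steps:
P = 49136 (P = Mul(4, 12284) = 49136)
C = -49893 (C = Add(-757, Mul(-1, 49136)) = Add(-757, -49136) = -49893)
Add(Mul(-9395, Pow(C, -1)), Mul(-19698, Pow(Function('l')(34, 93), -1))) = Add(Mul(-9395, Pow(-49893, -1)), Mul(-19698, Pow(3, -1))) = Add(Mul(-9395, Rational(-1, 49893)), Mul(-19698, Rational(1, 3))) = Add(Rational(9395, 49893), -6566) = Rational(-327588043, 49893)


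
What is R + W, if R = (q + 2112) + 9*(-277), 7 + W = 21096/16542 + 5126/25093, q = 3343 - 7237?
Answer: -98710799904/23060467 ≈ -4280.5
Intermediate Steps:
q = -3894
W = -127303479/23060467 (W = -7 + (21096/16542 + 5126/25093) = -7 + (21096*(1/16542) + 5126*(1/25093)) = -7 + (1172/919 + 5126/25093) = -7 + 34119790/23060467 = -127303479/23060467 ≈ -5.5204)
R = -4275 (R = (-3894 + 2112) + 9*(-277) = -1782 - 2493 = -4275)
R + W = -4275 - 127303479/23060467 = -98710799904/23060467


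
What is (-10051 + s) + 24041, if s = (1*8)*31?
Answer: 14238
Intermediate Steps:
s = 248 (s = 8*31 = 248)
(-10051 + s) + 24041 = (-10051 + 248) + 24041 = -9803 + 24041 = 14238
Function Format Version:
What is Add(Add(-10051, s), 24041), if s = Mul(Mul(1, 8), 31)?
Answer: 14238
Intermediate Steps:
s = 248 (s = Mul(8, 31) = 248)
Add(Add(-10051, s), 24041) = Add(Add(-10051, 248), 24041) = Add(-9803, 24041) = 14238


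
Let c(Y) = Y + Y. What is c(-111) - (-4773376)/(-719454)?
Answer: -82246082/359727 ≈ -228.63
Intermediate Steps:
c(Y) = 2*Y
c(-111) - (-4773376)/(-719454) = 2*(-111) - (-4773376)/(-719454) = -222 - (-4773376)*(-1)/719454 = -222 - 1*2386688/359727 = -222 - 2386688/359727 = -82246082/359727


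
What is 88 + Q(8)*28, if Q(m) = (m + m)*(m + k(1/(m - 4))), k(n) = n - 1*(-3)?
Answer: 5128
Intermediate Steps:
k(n) = 3 + n (k(n) = n + 3 = 3 + n)
Q(m) = 2*m*(3 + m + 1/(-4 + m)) (Q(m) = (m + m)*(m + (3 + 1/(m - 4))) = (2*m)*(m + (3 + 1/(-4 + m))) = (2*m)*(3 + m + 1/(-4 + m)) = 2*m*(3 + m + 1/(-4 + m)))
88 + Q(8)*28 = 88 + (2*8*(-11 + 8² - 1*8)/(-4 + 8))*28 = 88 + (2*8*(-11 + 64 - 8)/4)*28 = 88 + (2*8*(¼)*45)*28 = 88 + 180*28 = 88 + 5040 = 5128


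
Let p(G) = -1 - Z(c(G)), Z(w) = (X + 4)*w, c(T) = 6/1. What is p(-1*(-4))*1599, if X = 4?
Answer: -78351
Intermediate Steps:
c(T) = 6 (c(T) = 6*1 = 6)
Z(w) = 8*w (Z(w) = (4 + 4)*w = 8*w)
p(G) = -49 (p(G) = -1 - 8*6 = -1 - 1*48 = -1 - 48 = -49)
p(-1*(-4))*1599 = -49*1599 = -78351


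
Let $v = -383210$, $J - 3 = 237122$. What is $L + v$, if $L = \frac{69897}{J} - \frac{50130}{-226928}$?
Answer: $- \frac{10310309040378667}{26905151000} \approx -3.8321 \cdot 10^{5}$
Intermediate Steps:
$J = 237125$ ($J = 3 + 237122 = 237125$)
$L = \frac{13874331333}{26905151000}$ ($L = \frac{69897}{237125} - \frac{50130}{-226928} = 69897 \cdot \frac{1}{237125} - - \frac{25065}{113464} = \frac{69897}{237125} + \frac{25065}{113464} = \frac{13874331333}{26905151000} \approx 0.51568$)
$L + v = \frac{13874331333}{26905151000} - 383210 = - \frac{10310309040378667}{26905151000}$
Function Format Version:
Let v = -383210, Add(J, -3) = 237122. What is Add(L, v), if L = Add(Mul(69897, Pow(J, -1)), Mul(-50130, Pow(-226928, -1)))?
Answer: Rational(-10310309040378667, 26905151000) ≈ -3.8321e+5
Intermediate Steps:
J = 237125 (J = Add(3, 237122) = 237125)
L = Rational(13874331333, 26905151000) (L = Add(Mul(69897, Pow(237125, -1)), Mul(-50130, Pow(-226928, -1))) = Add(Mul(69897, Rational(1, 237125)), Mul(-50130, Rational(-1, 226928))) = Add(Rational(69897, 237125), Rational(25065, 113464)) = Rational(13874331333, 26905151000) ≈ 0.51568)
Add(L, v) = Add(Rational(13874331333, 26905151000), -383210) = Rational(-10310309040378667, 26905151000)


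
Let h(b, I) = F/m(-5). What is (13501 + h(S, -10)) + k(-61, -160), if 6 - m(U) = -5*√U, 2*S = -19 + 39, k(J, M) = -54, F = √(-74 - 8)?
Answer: (√82 - 80682*I + 67235*√5)/(-6*I + 5*√5) ≈ 13448.0 + 0.33747*I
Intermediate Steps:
F = I*√82 (F = √(-82) = I*√82 ≈ 9.0554*I)
S = 10 (S = (-19 + 39)/2 = (½)*20 = 10)
m(U) = 6 + 5*√U (m(U) = 6 - (-5)*√U = 6 + 5*√U)
h(b, I) = I*√82/(6 + 5*I*√5) (h(b, I) = (I*√82)/(6 + 5*√(-5)) = (I*√82)/(6 + 5*(I*√5)) = (I*√82)/(6 + 5*I*√5) = I*√82/(6 + 5*I*√5))
(13501 + h(S, -10)) + k(-61, -160) = (13501 + √82/(-6*I + 5*√5)) - 54 = 13447 + √82/(-6*I + 5*√5)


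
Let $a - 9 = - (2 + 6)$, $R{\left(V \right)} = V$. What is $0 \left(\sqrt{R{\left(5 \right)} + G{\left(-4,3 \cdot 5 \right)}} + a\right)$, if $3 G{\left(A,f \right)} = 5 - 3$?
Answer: $0$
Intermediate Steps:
$G{\left(A,f \right)} = \frac{2}{3}$ ($G{\left(A,f \right)} = \frac{5 - 3}{3} = \frac{1}{3} \cdot 2 = \frac{2}{3}$)
$a = 1$ ($a = 9 - \left(2 + 6\right) = 9 - 8 = 1$)
$0 \left(\sqrt{R{\left(5 \right)} + G{\left(-4,3 \cdot 5 \right)}} + a\right) = 0 \left(\sqrt{5 + \frac{2}{3}} + 1\right) = 0 \left(\sqrt{\frac{17}{3}} + 1\right) = 0 \left(\frac{\sqrt{51}}{3} + 1\right) = 0 \left(1 + \frac{\sqrt{51}}{3}\right) = 0$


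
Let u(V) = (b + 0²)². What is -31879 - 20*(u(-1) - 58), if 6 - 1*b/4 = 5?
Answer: -31039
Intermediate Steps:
b = 4 (b = 24 - 4*5 = 24 - 20 = 4)
u(V) = 16 (u(V) = (4 + 0²)² = (4 + 0)² = 4² = 16)
-31879 - 20*(u(-1) - 58) = -31879 - 20*(16 - 58) = -31879 - 20*(-42) = -31879 - 1*(-840) = -31879 + 840 = -31039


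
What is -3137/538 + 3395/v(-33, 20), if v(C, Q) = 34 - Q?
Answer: 63664/269 ≈ 236.67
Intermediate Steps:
-3137/538 + 3395/v(-33, 20) = -3137/538 + 3395/(34 - 1*20) = -3137*1/538 + 3395/(34 - 20) = -3137/538 + 3395/14 = -3137/538 + 3395*(1/14) = -3137/538 + 485/2 = 63664/269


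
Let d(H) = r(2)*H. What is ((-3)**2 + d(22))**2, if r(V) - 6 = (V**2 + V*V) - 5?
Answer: 42849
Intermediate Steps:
r(V) = 1 + 2*V**2 (r(V) = 6 + ((V**2 + V*V) - 5) = 6 + ((V**2 + V**2) - 5) = 6 + (2*V**2 - 5) = 6 + (-5 + 2*V**2) = 1 + 2*V**2)
d(H) = 9*H (d(H) = (1 + 2*2**2)*H = (1 + 2*4)*H = (1 + 8)*H = 9*H)
((-3)**2 + d(22))**2 = ((-3)**2 + 9*22)**2 = (9 + 198)**2 = 207**2 = 42849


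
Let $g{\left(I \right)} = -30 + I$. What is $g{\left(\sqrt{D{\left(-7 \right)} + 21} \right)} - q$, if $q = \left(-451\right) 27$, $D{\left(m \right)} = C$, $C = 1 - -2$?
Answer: $12147 + 2 \sqrt{6} \approx 12152.0$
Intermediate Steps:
$C = 3$ ($C = 1 + 2 = 3$)
$D{\left(m \right)} = 3$
$q = -12177$
$g{\left(\sqrt{D{\left(-7 \right)} + 21} \right)} - q = \left(-30 + \sqrt{3 + 21}\right) - -12177 = \left(-30 + \sqrt{24}\right) + 12177 = \left(-30 + 2 \sqrt{6}\right) + 12177 = 12147 + 2 \sqrt{6}$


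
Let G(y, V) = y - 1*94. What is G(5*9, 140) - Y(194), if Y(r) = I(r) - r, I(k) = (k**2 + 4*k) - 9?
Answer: -38258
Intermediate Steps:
G(y, V) = -94 + y (G(y, V) = y - 94 = -94 + y)
I(k) = -9 + k**2 + 4*k
Y(r) = -9 + r**2 + 3*r (Y(r) = (-9 + r**2 + 4*r) - r = -9 + r**2 + 3*r)
G(5*9, 140) - Y(194) = (-94 + 5*9) - (-9 + 194**2 + 3*194) = (-94 + 45) - (-9 + 37636 + 582) = -49 - 1*38209 = -49 - 38209 = -38258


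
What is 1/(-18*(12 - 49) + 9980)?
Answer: 1/10646 ≈ 9.3932e-5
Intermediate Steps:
1/(-18*(12 - 49) + 9980) = 1/(-18*(-37) + 9980) = 1/(666 + 9980) = 1/10646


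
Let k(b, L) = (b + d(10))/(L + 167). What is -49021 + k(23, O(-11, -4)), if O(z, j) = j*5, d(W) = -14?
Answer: -2402026/49 ≈ -49021.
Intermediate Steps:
O(z, j) = 5*j
k(b, L) = (-14 + b)/(167 + L) (k(b, L) = (b - 14)/(L + 167) = (-14 + b)/(167 + L))
-49021 + k(23, O(-11, -4)) = -49021 + (-14 + 23)/(167 + 5*(-4)) = -49021 + 9/(167 - 20) = -49021 + 9/147 = -49021 + (1/147)*9 = -49021 + 3/49 = -2402026/49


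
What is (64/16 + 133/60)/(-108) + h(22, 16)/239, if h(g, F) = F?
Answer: 14533/1548720 ≈ 0.0093839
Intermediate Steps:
(64/16 + 133/60)/(-108) + h(22, 16)/239 = (64/16 + 133/60)/(-108) + 16/239 = (64*(1/16) + 133*(1/60))*(-1/108) + 16*(1/239) = (4 + 133/60)*(-1/108) + 16/239 = (373/60)*(-1/108) + 16/239 = -373/6480 + 16/239 = 14533/1548720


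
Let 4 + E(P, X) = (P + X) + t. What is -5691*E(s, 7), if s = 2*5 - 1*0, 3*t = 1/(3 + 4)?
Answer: -74254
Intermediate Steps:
t = 1/21 (t = 1/(3*(3 + 4)) = (1/3)/7 = (1/3)*(1/7) = 1/21 ≈ 0.047619)
s = 10 (s = 10 + 0 = 10)
E(P, X) = -83/21 + P + X (E(P, X) = -4 + ((P + X) + 1/21) = -4 + (1/21 + P + X) = -83/21 + P + X)
-5691*E(s, 7) = -5691*(-83/21 + 10 + 7) = -5691*274/21 = -74254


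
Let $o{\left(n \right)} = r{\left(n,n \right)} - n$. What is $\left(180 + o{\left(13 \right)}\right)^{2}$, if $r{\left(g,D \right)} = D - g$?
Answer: $27889$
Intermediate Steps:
$o{\left(n \right)} = - n$ ($o{\left(n \right)} = \left(n - n\right) - n = 0 - n = - n$)
$\left(180 + o{\left(13 \right)}\right)^{2} = \left(180 - 13\right)^{2} = 167^{2} = 27889$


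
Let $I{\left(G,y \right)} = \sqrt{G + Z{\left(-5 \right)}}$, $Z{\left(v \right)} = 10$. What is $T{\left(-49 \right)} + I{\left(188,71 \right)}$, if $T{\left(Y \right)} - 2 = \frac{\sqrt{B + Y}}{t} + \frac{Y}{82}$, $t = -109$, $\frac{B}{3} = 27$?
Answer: $\frac{115}{82} + 3 \sqrt{22} - \frac{4 \sqrt{2}}{109} \approx 15.422$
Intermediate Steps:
$B = 81$ ($B = 3 \cdot 27 = 81$)
$I{\left(G,y \right)} = \sqrt{10 + G}$ ($I{\left(G,y \right)} = \sqrt{G + 10} = \sqrt{10 + G}$)
$T{\left(Y \right)} = 2 - \frac{\sqrt{81 + Y}}{109} + \frac{Y}{82}$ ($T{\left(Y \right)} = 2 + \left(\frac{\sqrt{81 + Y}}{-109} + \frac{Y}{82}\right) = 2 + \left(\sqrt{81 + Y} \left(- \frac{1}{109}\right) + Y \frac{1}{82}\right) = 2 + \left(- \frac{\sqrt{81 + Y}}{109} + \frac{Y}{82}\right) = 2 - \frac{\sqrt{81 + Y}}{109} + \frac{Y}{82}$)
$T{\left(-49 \right)} + I{\left(188,71 \right)} = \left(2 - \frac{\sqrt{81 - 49}}{109} + \frac{1}{82} \left(-49\right)\right) + \sqrt{10 + 188} = \left(2 - \frac{\sqrt{32}}{109} - \frac{49}{82}\right) + \sqrt{198} = \left(2 - \frac{4 \sqrt{2}}{109} - \frac{49}{82}\right) + 3 \sqrt{22} = \left(\frac{115}{82} - \frac{4 \sqrt{2}}{109}\right) + 3 \sqrt{22} = \frac{115}{82} + 3 \sqrt{22} - \frac{4 \sqrt{2}}{109}$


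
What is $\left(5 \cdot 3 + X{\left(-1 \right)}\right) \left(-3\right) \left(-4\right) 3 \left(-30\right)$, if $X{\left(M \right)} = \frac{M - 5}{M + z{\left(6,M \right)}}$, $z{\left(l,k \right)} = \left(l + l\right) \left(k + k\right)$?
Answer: $- \frac{82296}{5} \approx -16459.0$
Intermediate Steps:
$z{\left(l,k \right)} = 4 k l$ ($z{\left(l,k \right)} = 2 l 2 k = 4 k l$)
$X{\left(M \right)} = \frac{-5 + M}{25 M}$ ($X{\left(M \right)} = \frac{M - 5}{M + 4 M 6} = \frac{-5 + M}{M + 24 M} = \frac{-5 + M}{25 M}$)
$\left(5 \cdot 3 + X{\left(-1 \right)}\right) \left(-3\right) \left(-4\right) 3 \left(-30\right) = \left(5 \cdot 3 + \frac{-5 - 1}{25 \left(-1\right)}\right) \left(-3\right) \left(-4\right) 3 \left(-30\right) = \left(15 + \frac{1}{25} \left(-1\right) \left(-6\right)\right) 12 \cdot 3 \left(-30\right) = \left(15 + \frac{6}{25}\right) 36 \left(-30\right) = \frac{381}{25} \cdot 36 \left(-30\right) = \frac{13716}{25} \left(-30\right) = - \frac{82296}{5}$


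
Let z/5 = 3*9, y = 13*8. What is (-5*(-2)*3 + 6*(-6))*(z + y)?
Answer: -1434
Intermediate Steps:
y = 104
z = 135 (z = 5*(3*9) = 5*27 = 135)
(-5*(-2)*3 + 6*(-6))*(z + y) = (-5*(-2)*3 + 6*(-6))*(135 + 104) = (10*3 - 36)*239 = (30 - 36)*239 = -6*239 = -1434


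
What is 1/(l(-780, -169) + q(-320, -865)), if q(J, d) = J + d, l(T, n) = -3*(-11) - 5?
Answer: -1/1157 ≈ -0.00086430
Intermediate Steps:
l(T, n) = 28 (l(T, n) = 33 - 5 = 28)
1/(l(-780, -169) + q(-320, -865)) = 1/(28 + (-320 - 865)) = 1/(28 - 1185) = 1/(-1157) = -1/1157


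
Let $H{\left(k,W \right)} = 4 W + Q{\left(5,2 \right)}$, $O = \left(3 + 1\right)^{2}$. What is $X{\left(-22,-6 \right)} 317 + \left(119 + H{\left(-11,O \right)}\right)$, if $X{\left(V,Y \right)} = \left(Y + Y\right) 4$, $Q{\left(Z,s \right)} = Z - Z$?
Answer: $-15033$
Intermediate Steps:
$Q{\left(Z,s \right)} = 0$
$O = 16$ ($O = 4^{2} = 16$)
$H{\left(k,W \right)} = 4 W$ ($H{\left(k,W \right)} = 4 W + 0 = 4 W$)
$X{\left(V,Y \right)} = 8 Y$ ($X{\left(V,Y \right)} = 2 Y 4 = 8 Y$)
$X{\left(-22,-6 \right)} 317 + \left(119 + H{\left(-11,O \right)}\right) = 8 \left(-6\right) 317 + \left(119 + 4 \cdot 16\right) = \left(-48\right) 317 + \left(119 + 64\right) = -15216 + 183 = -15033$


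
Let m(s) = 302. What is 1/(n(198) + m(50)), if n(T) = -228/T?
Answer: 33/9928 ≈ 0.0033239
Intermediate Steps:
1/(n(198) + m(50)) = 1/(-228/198 + 302) = 1/(-228*1/198 + 302) = 1/(-38/33 + 302) = 1/(9928/33) = 33/9928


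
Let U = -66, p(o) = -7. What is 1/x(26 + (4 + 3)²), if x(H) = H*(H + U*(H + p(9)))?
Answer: -1/330975 ≈ -3.0214e-6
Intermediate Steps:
x(H) = H*(462 - 65*H) (x(H) = H*(H - 66*(H - 7)) = H*(H - 66*(-7 + H)) = H*(H + (462 - 66*H)) = H*(462 - 65*H))
1/x(26 + (4 + 3)²) = 1/((26 + (4 + 3)²)*(462 - 65*(26 + (4 + 3)²))) = 1/((26 + 7²)*(462 - 65*(26 + 7²))) = 1/((26 + 49)*(462 - 65*(26 + 49))) = 1/(75*(462 - 65*75)) = 1/(75*(462 - 4875)) = 1/(75*(-4413)) = 1/(-330975) = -1/330975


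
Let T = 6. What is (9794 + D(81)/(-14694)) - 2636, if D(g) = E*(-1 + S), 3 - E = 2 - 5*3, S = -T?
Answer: 52589882/7347 ≈ 7158.0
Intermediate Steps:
S = -6 (S = -1*6 = -6)
E = 16 (E = 3 - (2 - 5*3) = 3 - (2 - 15) = 3 - 1*(-13) = 3 + 13 = 16)
D(g) = -112 (D(g) = 16*(-1 - 6) = 16*(-7) = -112)
(9794 + D(81)/(-14694)) - 2636 = (9794 - 112/(-14694)) - 2636 = (9794 - 112*(-1/14694)) - 2636 = (9794 + 56/7347) - 2636 = 71956574/7347 - 2636 = 52589882/7347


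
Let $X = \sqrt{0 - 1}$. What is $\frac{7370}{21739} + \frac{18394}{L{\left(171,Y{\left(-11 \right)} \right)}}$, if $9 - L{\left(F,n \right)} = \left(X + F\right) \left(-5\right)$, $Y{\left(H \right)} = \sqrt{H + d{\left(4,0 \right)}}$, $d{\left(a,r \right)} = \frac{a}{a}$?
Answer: $\frac{20646299482}{954624707} - \frac{5410 i}{43913} \approx 21.628 - 0.1232 i$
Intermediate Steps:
$d{\left(a,r \right)} = 1$
$Y{\left(H \right)} = \sqrt{1 + H}$ ($Y{\left(H \right)} = \sqrt{H + 1} = \sqrt{1 + H}$)
$X = i$ ($X = \sqrt{-1} = i \approx 1.0 i$)
$L{\left(F,n \right)} = 9 + 5 i + 5 F$ ($L{\left(F,n \right)} = 9 - \left(i + F\right) \left(-5\right) = 9 - \left(- 5 i - 5 F\right) = 9 + \left(5 i + 5 F\right) = 9 + 5 i + 5 F$)
$\frac{7370}{21739} + \frac{18394}{L{\left(171,Y{\left(-11 \right)} \right)}} = \frac{7370}{21739} + \frac{18394}{9 + 5 i + 5 \cdot 171} = 7370 \cdot \frac{1}{21739} + \frac{18394}{9 + 5 i + 855} = \frac{7370}{21739} + \frac{18394}{864 + 5 i} = \frac{7370}{21739} + 18394 \frac{864 - 5 i}{746521} = \frac{7370}{21739} + \frac{1082 \left(864 - 5 i\right)}{43913}$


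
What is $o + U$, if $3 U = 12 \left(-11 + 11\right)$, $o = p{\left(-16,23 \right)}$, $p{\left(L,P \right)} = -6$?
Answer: $-6$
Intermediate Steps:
$o = -6$
$U = 0$ ($U = \frac{12 \left(-11 + 11\right)}{3} = \frac{12 \cdot 0}{3} = \frac{1}{3} \cdot 0 = 0$)
$o + U = -6 + 0 = -6$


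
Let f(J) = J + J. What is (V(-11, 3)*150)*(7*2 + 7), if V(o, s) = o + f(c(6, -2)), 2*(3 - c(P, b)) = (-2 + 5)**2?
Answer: -44100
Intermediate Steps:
c(P, b) = -3/2 (c(P, b) = 3 - (-2 + 5)**2/2 = 3 - 1/2*3**2 = 3 - 1/2*9 = 3 - 9/2 = -3/2)
f(J) = 2*J
V(o, s) = -3 + o (V(o, s) = o + 2*(-3/2) = o - 3 = -3 + o)
(V(-11, 3)*150)*(7*2 + 7) = ((-3 - 11)*150)*(7*2 + 7) = (-14*150)*(14 + 7) = -2100*21 = -44100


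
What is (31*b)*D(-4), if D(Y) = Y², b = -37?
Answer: -18352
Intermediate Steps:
(31*b)*D(-4) = (31*(-37))*(-4)² = -1147*16 = -18352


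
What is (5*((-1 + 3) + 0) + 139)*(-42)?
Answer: -6258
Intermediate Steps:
(5*((-1 + 3) + 0) + 139)*(-42) = (5*(2 + 0) + 139)*(-42) = (5*2 + 139)*(-42) = (10 + 139)*(-42) = 149*(-42) = -6258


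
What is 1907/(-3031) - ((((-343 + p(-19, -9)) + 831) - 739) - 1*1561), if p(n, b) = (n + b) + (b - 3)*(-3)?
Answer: 5466017/3031 ≈ 1803.4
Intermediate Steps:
p(n, b) = 9 + n - 2*b (p(n, b) = (b + n) + (-3 + b)*(-3) = (b + n) + (9 - 3*b) = 9 + n - 2*b)
1907/(-3031) - ((((-343 + p(-19, -9)) + 831) - 739) - 1*1561) = 1907/(-3031) - ((((-343 + (9 - 19 - 2*(-9))) + 831) - 739) - 1*1561) = 1907*(-1/3031) - ((((-343 + (9 - 19 + 18)) + 831) - 739) - 1561) = -1907/3031 - ((((-343 + 8) + 831) - 739) - 1561) = -1907/3031 - (((-335 + 831) - 739) - 1561) = -1907/3031 - ((496 - 739) - 1561) = -1907/3031 - (-243 - 1561) = -1907/3031 - 1*(-1804) = -1907/3031 + 1804 = 5466017/3031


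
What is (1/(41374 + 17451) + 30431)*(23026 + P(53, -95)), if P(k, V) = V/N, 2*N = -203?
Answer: 8367781882697568/11941475 ≈ 7.0073e+8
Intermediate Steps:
N = -203/2 (N = (½)*(-203) = -203/2 ≈ -101.50)
P(k, V) = -2*V/203 (P(k, V) = V/(-203/2) = V*(-2/203) = -2*V/203)
(1/(41374 + 17451) + 30431)*(23026 + P(53, -95)) = (1/(41374 + 17451) + 30431)*(23026 - 2/203*(-95)) = (1/58825 + 30431)*(23026 + 190/203) = (1/58825 + 30431)*(4674468/203) = (1790103576/58825)*(4674468/203) = 8367781882697568/11941475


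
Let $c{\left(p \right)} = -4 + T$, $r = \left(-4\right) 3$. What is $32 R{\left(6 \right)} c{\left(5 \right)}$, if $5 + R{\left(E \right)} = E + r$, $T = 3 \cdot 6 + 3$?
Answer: $-5984$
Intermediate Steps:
$T = 21$ ($T = 18 + 3 = 21$)
$r = -12$
$R{\left(E \right)} = -17 + E$ ($R{\left(E \right)} = -5 + \left(E - 12\right) = -5 + \left(-12 + E\right) = -17 + E$)
$c{\left(p \right)} = 17$ ($c{\left(p \right)} = -4 + 21 = 17$)
$32 R{\left(6 \right)} c{\left(5 \right)} = 32 \left(-17 + 6\right) 17 = 32 \left(-11\right) 17 = \left(-352\right) 17 = -5984$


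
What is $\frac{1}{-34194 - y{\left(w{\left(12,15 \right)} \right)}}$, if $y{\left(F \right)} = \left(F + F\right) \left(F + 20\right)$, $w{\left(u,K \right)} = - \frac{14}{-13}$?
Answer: $- \frac{169}{5786458} \approx -2.9206 \cdot 10^{-5}$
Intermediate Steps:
$w{\left(u,K \right)} = \frac{14}{13}$ ($w{\left(u,K \right)} = \left(-14\right) \left(- \frac{1}{13}\right) = \frac{14}{13}$)
$y{\left(F \right)} = 2 F \left(20 + F\right)$
$\frac{1}{-34194 - y{\left(w{\left(12,15 \right)} \right)}} = \frac{1}{-34194 - 2 \cdot \frac{14}{13} \left(20 + \frac{14}{13}\right)} = \frac{1}{-34194 - 2 \cdot \frac{14}{13} \cdot \frac{274}{13}} = \frac{1}{-34194 - \frac{7672}{169}} = \frac{1}{- \frac{5786458}{169}} = - \frac{169}{5786458}$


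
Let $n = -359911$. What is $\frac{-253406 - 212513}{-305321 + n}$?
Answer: $\frac{465919}{665232} \approx 0.70039$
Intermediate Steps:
$\frac{-253406 - 212513}{-305321 + n} = \frac{-253406 - 212513}{-305321 - 359911} = - \frac{465919}{-665232} = \left(-465919\right) \left(- \frac{1}{665232}\right) = \frac{465919}{665232}$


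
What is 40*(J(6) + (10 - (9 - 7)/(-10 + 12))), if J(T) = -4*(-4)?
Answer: 1000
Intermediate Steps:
J(T) = 16
40*(J(6) + (10 - (9 - 7)/(-10 + 12))) = 40*(16 + (10 - (9 - 7)/(-10 + 12))) = 40*(16 + (10 - 2/2)) = 40*(16 + (10 - 1*1)) = 40*(16 + (10 - 1)) = 40*(16 + 9) = 40*25 = 1000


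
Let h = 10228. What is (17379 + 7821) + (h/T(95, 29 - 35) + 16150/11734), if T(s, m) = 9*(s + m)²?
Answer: 10540600253951/418252563 ≈ 25202.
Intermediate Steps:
T(s, m) = 9*(m + s)²
(17379 + 7821) + (h/T(95, 29 - 35) + 16150/11734) = (17379 + 7821) + (10228/((9*((29 - 35) + 95)²)) + 16150/11734) = 25200 + (10228/((9*(-6 + 95)²)) + 16150*(1/11734)) = 25200 + (10228/((9*89²)) + 8075/5867) = 25200 + (10228/((9*7921)) + 8075/5867) = 25200 + (10228/71289 + 8075/5867) = 25200 + 635666351/418252563 = 10540600253951/418252563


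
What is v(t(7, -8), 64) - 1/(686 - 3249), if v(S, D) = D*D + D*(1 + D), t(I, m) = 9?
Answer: 21160129/2563 ≈ 8256.0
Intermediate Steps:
v(S, D) = D**2 + D*(1 + D)
v(t(7, -8), 64) - 1/(686 - 3249) = 64*(1 + 2*64) - 1/(686 - 3249) = 64*(1 + 128) - 1/(-2563) = 64*129 - 1*(-1/2563) = 8256 + 1/2563 = 21160129/2563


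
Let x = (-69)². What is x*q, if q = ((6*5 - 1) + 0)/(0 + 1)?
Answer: 138069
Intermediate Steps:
x = 4761
q = 29 (q = ((30 - 1) + 0)/1 = (29 + 0)*1 = 29*1 = 29)
x*q = 4761*29 = 138069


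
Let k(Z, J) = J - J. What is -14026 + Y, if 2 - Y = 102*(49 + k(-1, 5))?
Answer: -19022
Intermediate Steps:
k(Z, J) = 0
Y = -4996 (Y = 2 - 102*(49 + 0) = 2 - 102*49 = 2 - 1*4998 = 2 - 4998 = -4996)
-14026 + Y = -14026 - 4996 = -19022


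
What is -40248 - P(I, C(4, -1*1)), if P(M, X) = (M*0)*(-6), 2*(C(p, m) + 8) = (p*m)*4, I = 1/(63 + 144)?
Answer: -40248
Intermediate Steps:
I = 1/207 ≈ 0.0048309
C(p, m) = -8 + 2*m*p (C(p, m) = -8 + ((p*m)*4)/2 = -8 + ((m*p)*4)/2 = -8 + (4*m*p)/2 = -8 + 2*m*p)
P(M, X) = 0 (P(M, X) = 0*(-6) = 0)
-40248 - P(I, C(4, -1*1)) = -40248 - 1*0 = -40248 + 0 = -40248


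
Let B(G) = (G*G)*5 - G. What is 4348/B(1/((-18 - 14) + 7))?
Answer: 271750/3 ≈ 90583.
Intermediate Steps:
B(G) = -G + 5*G**2 (B(G) = G**2*5 - G = 5*G**2 - G = -G + 5*G**2)
4348/B(1/((-18 - 14) + 7)) = 4348/(((-1 + 5/((-18 - 14) + 7))/((-18 - 14) + 7))) = 4348/(((-1 + 5/(-32 + 7))/(-32 + 7))) = 4348/(((-1 + 5/(-25))/(-25))) = 4348/((-(-1 + 5*(-1/25))/25)) = 4348/((-(-1 - 1/5)/25)) = 4348/((-1/25*(-6/5))) = 4348/(6/125) = 4348*(125/6) = 271750/3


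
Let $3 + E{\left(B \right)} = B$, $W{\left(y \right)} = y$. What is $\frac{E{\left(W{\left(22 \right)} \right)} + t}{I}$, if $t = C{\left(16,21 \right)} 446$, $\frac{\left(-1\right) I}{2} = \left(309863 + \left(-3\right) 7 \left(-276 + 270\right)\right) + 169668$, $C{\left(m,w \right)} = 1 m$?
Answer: $- \frac{7155}{959314} \approx -0.0074585$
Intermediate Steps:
$C{\left(m,w \right)} = m$
$E{\left(B \right)} = -3 + B$
$I = -959314$ ($I = - 2 \left(\left(309863 + \left(-3\right) 7 \left(-276 + 270\right)\right) + 169668\right) = - 2 \left(\left(309863 - -126\right) + 169668\right) = - 2 \left(\left(309863 + 126\right) + 169668\right) = - 2 \left(309989 + 169668\right) = \left(-2\right) 479657 = -959314$)
$t = 7136$ ($t = 16 \cdot 446 = 7136$)
$\frac{E{\left(W{\left(22 \right)} \right)} + t}{I} = \frac{\left(-3 + 22\right) + 7136}{-959314} = \left(19 + 7136\right) \left(- \frac{1}{959314}\right) = 7155 \left(- \frac{1}{959314}\right) = - \frac{7155}{959314}$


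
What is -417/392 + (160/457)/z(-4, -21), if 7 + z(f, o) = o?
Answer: -192809/179144 ≈ -1.0763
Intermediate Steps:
z(f, o) = -7 + o
-417/392 + (160/457)/z(-4, -21) = -417/392 + (160/457)/(-7 - 21) = -417*1/392 + (160*(1/457))/(-28) = -417/392 + (160/457)*(-1/28) = -417/392 - 40/3199 = -192809/179144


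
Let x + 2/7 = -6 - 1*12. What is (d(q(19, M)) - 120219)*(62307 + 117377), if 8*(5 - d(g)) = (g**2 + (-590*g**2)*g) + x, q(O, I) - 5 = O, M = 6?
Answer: 1131048609336/7 ≈ 1.6158e+11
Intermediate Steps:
x = -128/7 (x = -2/7 + (-6 - 1*12) = -2/7 + (-6 - 12) = -2/7 - 18 = -128/7 ≈ -18.286)
q(O, I) = 5 + O
d(g) = 51/7 - g**2/8 + 295*g**3/4 (d(g) = 5 - ((g**2 + (-590*g**2)*g) - 128/7)/8 = 5 - ((g**2 - 590*g**3) - 128/7)/8 = 5 - (-128/7 + g**2 - 590*g**3)/8 = 5 + (16/7 - g**2/8 + 295*g**3/4) = 51/7 - g**2/8 + 295*g**3/4)
(d(q(19, M)) - 120219)*(62307 + 117377) = ((51/7 - (5 + 19)**2/8 + 295*(5 + 19)**3/4) - 120219)*(62307 + 117377) = ((51/7 - 1/8*24**2 + (295/4)*24**3) - 120219)*179684 = ((51/7 - 1/8*576 + (295/4)*13824) - 120219)*179684 = ((51/7 - 72 + 1019520) - 120219)*179684 = (7136187/7 - 120219)*179684 = (6294654/7)*179684 = 1131048609336/7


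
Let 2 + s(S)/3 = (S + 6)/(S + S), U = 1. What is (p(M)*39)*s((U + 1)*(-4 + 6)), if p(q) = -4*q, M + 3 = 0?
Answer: -1053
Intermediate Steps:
M = -3 (M = -3 + 0 = -3)
s(S) = -6 + 3*(6 + S)/(2*S) (s(S) = -6 + 3*((S + 6)/(S + S)) = -6 + 3*((6 + S)/((2*S))) = -6 + 3*((6 + S)*(1/(2*S))) = -6 + 3*((6 + S)/(2*S)) = -6 + 3*(6 + S)/(2*S))
(p(M)*39)*s((U + 1)*(-4 + 6)) = (-4*(-3)*39)*(-9/2 + 9/(((1 + 1)*(-4 + 6)))) = (12*39)*(-9/2 + 9/((2*2))) = 468*(-9/2 + 9/4) = 468*(-9/4) = -1053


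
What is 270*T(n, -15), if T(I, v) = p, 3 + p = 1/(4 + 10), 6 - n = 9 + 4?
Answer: -5535/7 ≈ -790.71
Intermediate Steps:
n = -7 (n = 6 - (9 + 4) = 6 - 1*13 = 6 - 13 = -7)
p = -41/14 (p = -3 + 1/(4 + 10) = -3 + 1/14 = -41/14 ≈ -2.9286)
T(I, v) = -41/14
270*T(n, -15) = 270*(-41/14) = -5535/7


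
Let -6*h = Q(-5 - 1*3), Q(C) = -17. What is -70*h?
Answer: -595/3 ≈ -198.33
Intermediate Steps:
h = 17/6 (h = -⅙*(-17) = 17/6 ≈ 2.8333)
-70*h = -70*17/6 = -595/3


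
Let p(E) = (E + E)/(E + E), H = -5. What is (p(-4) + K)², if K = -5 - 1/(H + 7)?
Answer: 81/4 ≈ 20.250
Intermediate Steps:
p(E) = 1 (p(E) = (2*E)/((2*E)) = (2*E)*(1/(2*E)) = 1)
K = -11/2 (K = -5 - 1/(-5 + 7) = -5 - 1/2 = -5 - 1*½ = -5 - ½ = -11/2 ≈ -5.5000)
(p(-4) + K)² = (1 - 11/2)² = (-9/2)² = 81/4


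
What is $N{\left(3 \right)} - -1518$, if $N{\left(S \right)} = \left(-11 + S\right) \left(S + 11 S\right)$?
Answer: $1230$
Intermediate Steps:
$N{\left(S \right)} = 12 S \left(-11 + S\right)$ ($N{\left(S \right)} = \left(-11 + S\right) 12 S = 12 S \left(-11 + S\right)$)
$N{\left(3 \right)} - -1518 = 12 \cdot 3 \left(-11 + 3\right) - -1518 = 12 \cdot 3 \left(-8\right) + 1518 = -288 + 1518 = 1230$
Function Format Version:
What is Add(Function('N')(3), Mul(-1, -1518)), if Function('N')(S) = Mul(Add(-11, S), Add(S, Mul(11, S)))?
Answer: 1230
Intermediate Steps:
Function('N')(S) = Mul(12, S, Add(-11, S)) (Function('N')(S) = Mul(Add(-11, S), Mul(12, S)) = Mul(12, S, Add(-11, S)))
Add(Function('N')(3), Mul(-1, -1518)) = Add(Mul(12, 3, Add(-11, 3)), Mul(-1, -1518)) = Add(Mul(12, 3, -8), 1518) = Add(-288, 1518) = 1230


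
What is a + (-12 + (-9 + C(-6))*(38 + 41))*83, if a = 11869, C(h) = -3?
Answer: -67811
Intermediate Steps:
a + (-12 + (-9 + C(-6))*(38 + 41))*83 = 11869 + (-12 + (-9 - 3)*(38 + 41))*83 = 11869 + (-12 - 12*79)*83 = 11869 + (-12 - 948)*83 = 11869 - 960*83 = 11869 - 79680 = -67811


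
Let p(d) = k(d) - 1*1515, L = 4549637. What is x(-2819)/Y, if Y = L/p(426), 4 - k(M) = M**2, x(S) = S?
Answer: 515840353/4549637 ≈ 113.38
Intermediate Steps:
k(M) = 4 - M**2
p(d) = -1511 - d**2 (p(d) = (4 - d**2) - 1*1515 = (4 - d**2) - 1515 = -1511 - d**2)
Y = -4549637/182987 (Y = 4549637/(-1511 - 1*426**2) = 4549637/(-1511 - 1*181476) = 4549637/(-1511 - 181476) = 4549637/(-182987) = 4549637*(-1/182987) = -4549637/182987 ≈ -24.863)
x(-2819)/Y = -2819/(-4549637/182987) = -2819*(-182987/4549637) = 515840353/4549637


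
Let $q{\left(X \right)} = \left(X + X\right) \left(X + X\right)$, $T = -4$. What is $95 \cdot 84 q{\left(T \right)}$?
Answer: $510720$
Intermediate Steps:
$q{\left(X \right)} = 4 X^{2}$ ($q{\left(X \right)} = 2 X 2 X = 4 X^{2}$)
$95 \cdot 84 q{\left(T \right)} = 95 \cdot 84 \cdot 4 \left(-4\right)^{2} = 7980 \cdot 4 \cdot 16 = 7980 \cdot 64 = 510720$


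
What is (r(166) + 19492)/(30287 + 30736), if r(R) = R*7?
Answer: 20654/61023 ≈ 0.33846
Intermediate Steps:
r(R) = 7*R
(r(166) + 19492)/(30287 + 30736) = (7*166 + 19492)/(30287 + 30736) = (1162 + 19492)/61023 = 20654*(1/61023) = 20654/61023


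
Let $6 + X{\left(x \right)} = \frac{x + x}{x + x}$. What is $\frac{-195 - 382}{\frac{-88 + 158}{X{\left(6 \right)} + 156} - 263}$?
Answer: $\frac{87127}{39643} \approx 2.1978$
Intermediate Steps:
$X{\left(x \right)} = -5$ ($X{\left(x \right)} = -6 + \frac{x + x}{x + x} = -6 + \frac{2 x}{2 x} = -6 + 2 x \frac{1}{2 x} = -6 + 1 = -5$)
$\frac{-195 - 382}{\frac{-88 + 158}{X{\left(6 \right)} + 156} - 263} = \frac{-195 - 382}{\frac{-88 + 158}{-5 + 156} - 263} = - \frac{577}{\frac{70}{151} - 263} = - \frac{577}{- \frac{39643}{151}} = \left(-577\right) \left(- \frac{151}{39643}\right) = \frac{87127}{39643}$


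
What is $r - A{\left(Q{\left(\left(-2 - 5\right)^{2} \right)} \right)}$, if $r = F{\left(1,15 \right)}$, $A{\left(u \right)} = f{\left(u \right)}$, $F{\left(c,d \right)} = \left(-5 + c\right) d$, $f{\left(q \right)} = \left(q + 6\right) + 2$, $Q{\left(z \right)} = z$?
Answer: $-117$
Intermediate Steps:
$f{\left(q \right)} = 8 + q$ ($f{\left(q \right)} = \left(6 + q\right) + 2 = 8 + q$)
$F{\left(c,d \right)} = d \left(-5 + c\right)$
$A{\left(u \right)} = 8 + u$
$r = -60$ ($r = 15 \left(-5 + 1\right) = 15 \left(-4\right) = -60$)
$r - A{\left(Q{\left(\left(-2 - 5\right)^{2} \right)} \right)} = -60 - \left(8 + \left(-2 - 5\right)^{2}\right) = -60 - \left(8 + \left(-7\right)^{2}\right) = -60 - \left(8 + 49\right) = -60 - 57 = -117$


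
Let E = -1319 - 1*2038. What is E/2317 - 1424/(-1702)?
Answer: -1207103/1971767 ≈ -0.61219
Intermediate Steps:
E = -3357 (E = -1319 - 2038 = -3357)
E/2317 - 1424/(-1702) = -3357/2317 - 1424/(-1702) = -3357*1/2317 - 1424*(-1/1702) = -3357/2317 + 712/851 = -1207103/1971767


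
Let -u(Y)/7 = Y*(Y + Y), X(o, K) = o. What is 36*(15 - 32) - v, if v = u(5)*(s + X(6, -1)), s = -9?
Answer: -1662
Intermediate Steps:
u(Y) = -14*Y**2 (u(Y) = -7*Y*(Y + Y) = -7*Y*2*Y = -14*Y**2)
v = 1050 (v = (-14*5**2)*(-9 + 6) = -14*25*(-3) = -350*(-3) = 1050)
36*(15 - 32) - v = 36*(15 - 32) - 1*1050 = 36*(-17) - 1050 = -612 - 1050 = -1662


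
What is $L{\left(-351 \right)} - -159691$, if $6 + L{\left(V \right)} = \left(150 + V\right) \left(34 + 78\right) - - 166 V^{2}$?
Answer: $20588539$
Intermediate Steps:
$L{\left(V \right)} = 16794 + 112 V + 166 V^{2}$ ($L{\left(V \right)} = -6 + \left(\left(150 + V\right) \left(34 + 78\right) - - 166 V^{2}\right) = -6 + \left(\left(150 + V\right) 112 + 166 V^{2}\right) = -6 + \left(\left(16800 + 112 V\right) + 166 V^{2}\right) = -6 + \left(16800 + 112 V + 166 V^{2}\right) = 16794 + 112 V + 166 V^{2}$)
$L{\left(-351 \right)} - -159691 = \left(16794 + 112 \left(-351\right) + 166 \left(-351\right)^{2}\right) - -159691 = \left(16794 - 39312 + 166 \cdot 123201\right) + 159691 = \left(16794 - 39312 + 20451366\right) + 159691 = 20428848 + 159691 = 20588539$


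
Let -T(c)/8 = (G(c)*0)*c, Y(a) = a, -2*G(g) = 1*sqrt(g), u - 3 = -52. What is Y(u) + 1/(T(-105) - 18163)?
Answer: -889988/18163 ≈ -49.000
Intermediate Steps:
u = -49 (u = 3 - 52 = -49)
G(g) = -sqrt(g)/2
T(c) = 0 (T(c) = -8*-sqrt(c)/2*0*c = -0*c = -8*0 = 0)
Y(u) + 1/(T(-105) - 18163) = -49 + 1/(0 - 18163) = -49 + 1/(-18163) = -49 - 1/18163 = -889988/18163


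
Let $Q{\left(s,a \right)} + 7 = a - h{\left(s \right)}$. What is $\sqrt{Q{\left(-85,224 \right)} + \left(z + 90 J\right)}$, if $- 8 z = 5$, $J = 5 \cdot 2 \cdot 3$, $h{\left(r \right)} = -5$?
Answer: $\frac{\sqrt{46742}}{4} \approx 54.05$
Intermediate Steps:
$J = 30$ ($J = 10 \cdot 3 = 30$)
$z = - \frac{5}{8}$ ($z = \left(- \frac{1}{8}\right) 5 = - \frac{5}{8} \approx -0.625$)
$Q{\left(s,a \right)} = -2 + a$ ($Q{\left(s,a \right)} = -7 + \left(a - -5\right) = -7 + \left(a + 5\right) = -7 + \left(5 + a\right) = -2 + a$)
$\sqrt{Q{\left(-85,224 \right)} + \left(z + 90 J\right)} = \sqrt{\left(-2 + 224\right) + \left(- \frac{5}{8} + 90 \cdot 30\right)} = \sqrt{222 + \left(- \frac{5}{8} + 2700\right)} = \sqrt{222 + \frac{21595}{8}} = \sqrt{\frac{23371}{8}} = \frac{\sqrt{46742}}{4}$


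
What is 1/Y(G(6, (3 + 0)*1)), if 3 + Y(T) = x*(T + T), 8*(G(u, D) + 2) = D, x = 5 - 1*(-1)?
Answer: -2/45 ≈ -0.044444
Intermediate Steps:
x = 6 (x = 5 + 1 = 6)
G(u, D) = -2 + D/8
Y(T) = -3 + 12*T (Y(T) = -3 + 6*(T + T) = -3 + 6*(2*T) = -3 + 12*T)
1/Y(G(6, (3 + 0)*1)) = 1/(-3 + 12*(-2 + ((3 + 0)*1)/8)) = 1/(-3 + 12*(-2 + (3*1)/8)) = 1/(-3 + 12*(-2 + (⅛)*3)) = 1/(-3 + 12*(-2 + 3/8)) = 1/(-3 + 12*(-13/8)) = 1/(-3 - 39/2) = 1/(-45/2) = -2/45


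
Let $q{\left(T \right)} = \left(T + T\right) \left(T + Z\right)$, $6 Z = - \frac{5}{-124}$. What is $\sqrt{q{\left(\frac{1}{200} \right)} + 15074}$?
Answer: $\frac{\sqrt{1303750270137}}{9300} \approx 122.78$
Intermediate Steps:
$Z = \frac{5}{744}$ ($Z = \frac{\left(-5\right) \frac{1}{-124}}{6} = \frac{\left(-5\right) \left(- \frac{1}{124}\right)}{6} = \frac{1}{6} \cdot \frac{5}{124} = \frac{5}{744} \approx 0.0067204$)
$q{\left(T \right)} = 2 T \left(\frac{5}{744} + T\right)$ ($q{\left(T \right)} = \left(T + T\right) \left(T + \frac{5}{744}\right) = 2 T \left(\frac{5}{744} + T\right)$)
$\sqrt{q{\left(\frac{1}{200} \right)} + 15074} = \sqrt{\frac{5 + \frac{744}{200}}{372 \cdot 200} + 15074} = \sqrt{\frac{1}{372} \cdot \frac{1}{200} \left(5 + 744 \cdot \frac{1}{200}\right) + 15074} = \sqrt{\frac{1}{372} \cdot \frac{1}{200} \left(5 + \frac{93}{25}\right) + 15074} = \sqrt{\frac{1}{372} \cdot \frac{1}{200} \cdot \frac{218}{25} + 15074} = \sqrt{\frac{109}{930000} + 15074} = \sqrt{\frac{14018820109}{930000}} = \frac{\sqrt{1303750270137}}{9300}$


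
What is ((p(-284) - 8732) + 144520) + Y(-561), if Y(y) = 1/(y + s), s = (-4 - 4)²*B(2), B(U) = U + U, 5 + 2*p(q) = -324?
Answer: 82730333/610 ≈ 1.3562e+5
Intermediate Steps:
p(q) = -329/2 (p(q) = -5/2 + (½)*(-324) = -5/2 - 162 = -329/2)
B(U) = 2*U
s = 256 (s = (-4 - 4)²*(2*2) = (-8)²*4 = 64*4 = 256)
Y(y) = 1/(256 + y) (Y(y) = 1/(y + 256) = 1/(256 + y))
((p(-284) - 8732) + 144520) + Y(-561) = ((-329/2 - 8732) + 144520) + 1/(256 - 561) = (-17793/2 + 144520) + 1/(-305) = 271247/2 - 1/305 = 82730333/610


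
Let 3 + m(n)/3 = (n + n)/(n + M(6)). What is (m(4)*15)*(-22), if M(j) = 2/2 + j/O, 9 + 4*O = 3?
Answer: -4950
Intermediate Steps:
O = -3/2 (O = -9/4 + (¼)*3 = -9/4 + ¾ = -3/2 ≈ -1.5000)
M(j) = 1 - 2*j/3 (M(j) = 2/2 + j/(-3/2) = 2*(½) + j*(-⅔) = 1 - 2*j/3)
m(n) = -9 + 6*n/(-3 + n) (m(n) = -9 + 3*((n + n)/(n + (1 - ⅔*6))) = -9 + 3*((2*n)/(n + (1 - 4))) = -9 + 3*((2*n)/(n - 3)) = -9 + 3*((2*n)/(-3 + n)) = -9 + 3*(2*n/(-3 + n)) = -9 + 6*n/(-3 + n))
(m(4)*15)*(-22) = ((3*(9 - 1*4)/(-3 + 4))*15)*(-22) = ((3*(9 - 4)/1)*15)*(-22) = ((3*1*5)*15)*(-22) = (15*15)*(-22) = 225*(-22) = -4950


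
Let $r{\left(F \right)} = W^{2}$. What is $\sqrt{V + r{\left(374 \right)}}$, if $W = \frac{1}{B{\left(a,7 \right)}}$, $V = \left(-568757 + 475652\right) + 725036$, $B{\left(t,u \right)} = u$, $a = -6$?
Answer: $\frac{2 \sqrt{7741155}}{7} \approx 794.94$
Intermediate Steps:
$V = 631931$ ($V = -93105 + 725036 = 631931$)
$W = \frac{1}{7} \approx 0.14286$
$r{\left(F \right)} = \frac{1}{49}$ ($r{\left(F \right)} = \left(\frac{1}{7}\right)^{2} = \frac{1}{49}$)
$\sqrt{V + r{\left(374 \right)}} = \sqrt{631931 + \frac{1}{49}} = \sqrt{\frac{30964620}{49}} = \frac{2 \sqrt{7741155}}{7}$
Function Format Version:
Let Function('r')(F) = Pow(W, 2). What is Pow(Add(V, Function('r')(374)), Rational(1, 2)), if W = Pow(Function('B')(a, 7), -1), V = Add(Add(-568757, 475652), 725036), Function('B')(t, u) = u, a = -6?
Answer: Mul(Rational(2, 7), Pow(7741155, Rational(1, 2))) ≈ 794.94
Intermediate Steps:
V = 631931 (V = Add(-93105, 725036) = 631931)
W = Rational(1, 7) (W = Pow(7, -1) = Rational(1, 7) ≈ 0.14286)
Function('r')(F) = Rational(1, 49) (Function('r')(F) = Pow(Rational(1, 7), 2) = Rational(1, 49))
Pow(Add(V, Function('r')(374)), Rational(1, 2)) = Pow(Add(631931, Rational(1, 49)), Rational(1, 2)) = Pow(Rational(30964620, 49), Rational(1, 2)) = Mul(Rational(2, 7), Pow(7741155, Rational(1, 2)))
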